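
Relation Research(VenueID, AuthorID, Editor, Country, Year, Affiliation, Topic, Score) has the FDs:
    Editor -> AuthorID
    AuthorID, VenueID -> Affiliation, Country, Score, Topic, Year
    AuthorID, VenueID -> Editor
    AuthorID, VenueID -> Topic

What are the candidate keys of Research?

No FD produces {VenueID}, so it must be in every candidate key.
{AuthorID, VenueID}⁺ = {Affiliation, AuthorID, Country, Editor, Score, Topic, VenueID, Year} — all of the relation — so {AuthorID, VenueID} is a candidate key.
{Editor, VenueID}⁺ = {Affiliation, AuthorID, Country, Editor, Score, Topic, VenueID, Year} — all of the relation — so {Editor, VenueID} is a candidate key.
These are minimal and exhaustive — every other superkey contains one of them.

{AuthorID, VenueID}, {Editor, VenueID}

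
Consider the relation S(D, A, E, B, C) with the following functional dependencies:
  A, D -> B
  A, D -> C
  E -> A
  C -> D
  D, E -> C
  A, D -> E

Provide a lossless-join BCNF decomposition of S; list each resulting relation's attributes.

{A, E}; {B, C, E}; {C, D}

Candidate keys of the original relation: {A, C}, {A, D}, {C, E}, {D, E}.
Within {A, B, C, D, E}: {E}⁺ ∩ {A, B, C, D, E} = {A, E}, not the whole set, so E -> A violates BCNF; decompose into {A, E} and {B, C, D, E}.
{A, E} has no BCNF violation.
Within {B, C, D, E}: {C}⁺ ∩ {B, C, D, E} = {C, D}, not the whole set, so C -> D violates BCNF; decompose into {C, D} and {B, C, E}.
{C, D} has no BCNF violation.
{B, C, E} has no BCNF violation.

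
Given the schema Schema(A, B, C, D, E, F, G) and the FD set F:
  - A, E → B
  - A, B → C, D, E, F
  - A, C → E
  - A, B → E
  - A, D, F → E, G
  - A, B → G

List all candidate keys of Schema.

{A, B}, {A, C}, {A, D, F}, {A, E}

No FD produces {A}, so it must be in every candidate key.
Closure of {A, B} is {A, B, C, D, E, F, G}, the whole schema; {A, B} is a candidate key.
Closure of {A, C} is {A, B, C, D, E, F, G}, the whole schema; {A, C} is a candidate key.
Closure of {A, E} is {A, B, C, D, E, F, G}, the whole schema; {A, E} is a candidate key.
Closure of {A, D, F} is {A, B, C, D, E, F, G}, the whole schema; {A, D, F} is a candidate key.
These are minimal and exhaustive — every other superkey contains one of them.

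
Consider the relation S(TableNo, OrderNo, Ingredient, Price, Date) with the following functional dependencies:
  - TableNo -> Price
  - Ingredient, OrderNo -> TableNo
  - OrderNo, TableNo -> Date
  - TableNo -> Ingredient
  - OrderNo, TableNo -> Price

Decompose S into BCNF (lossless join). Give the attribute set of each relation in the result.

{Date, OrderNo, TableNo}; {Ingredient, Price, TableNo}

Candidate keys of the original relation: {Ingredient, OrderNo}, {OrderNo, TableNo}.
{Date, Ingredient, OrderNo, Price, TableNo}: {TableNo} determines {Ingredient, Price, TableNo} here but is not a superkey — split on TableNo -> Ingredient, Price, giving {Ingredient, Price, TableNo} and {Date, OrderNo, TableNo}.
{Ingredient, Price, TableNo} is in BCNF.
{Date, OrderNo, TableNo} is in BCNF.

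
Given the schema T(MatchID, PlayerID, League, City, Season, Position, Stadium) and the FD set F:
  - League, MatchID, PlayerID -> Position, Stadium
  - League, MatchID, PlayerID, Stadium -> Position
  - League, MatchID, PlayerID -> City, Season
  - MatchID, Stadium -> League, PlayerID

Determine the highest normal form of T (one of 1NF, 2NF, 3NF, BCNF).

Candidate keys: {League, MatchID, PlayerID}, {MatchID, Stadium}. Prime attributes: {League, MatchID, PlayerID, Stadium}.
The left-hand side of every FD is a superkey, so BCNF is satisfied.

BCNF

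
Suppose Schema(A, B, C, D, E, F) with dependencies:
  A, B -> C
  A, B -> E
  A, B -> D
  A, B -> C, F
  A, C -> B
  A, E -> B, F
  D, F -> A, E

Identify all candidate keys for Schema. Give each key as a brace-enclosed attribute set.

{A, B}, {A, C}, {A, E}, {D, F}

{A, B}⁺ = {A, B, C, D, E, F} — all of the relation — so {A, B} is a candidate key.
{A, C}⁺ = {A, B, C, D, E, F} — all of the relation — so {A, C} is a candidate key.
{A, E}⁺ = {A, B, C, D, E, F} — all of the relation — so {A, E} is a candidate key.
{D, F}⁺ = {A, B, C, D, E, F} — all of the relation — so {D, F} is a candidate key.
No proper subset of any of these is a key, and no other minimal superkey exists.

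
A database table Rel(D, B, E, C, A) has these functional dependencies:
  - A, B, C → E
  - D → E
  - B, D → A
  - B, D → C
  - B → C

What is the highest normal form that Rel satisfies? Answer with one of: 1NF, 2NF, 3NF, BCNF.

1NF

Candidate key: {B, D}. Prime attributes: {B, D}.
A, B, C → E: {A, B, C}⁺ = {A, B, C, E}, which is not all of the attributes, so the left side is not a superkey — BCNF is violated.
A, B, C → E determines the non-prime attribute {E} from a non-superkey — 3NF is violated.
Since {B} ⊂ {B, D} and {B}⁺ ⊇ {C} with {C} non-prime, there is a partial dependency; 2NF fails.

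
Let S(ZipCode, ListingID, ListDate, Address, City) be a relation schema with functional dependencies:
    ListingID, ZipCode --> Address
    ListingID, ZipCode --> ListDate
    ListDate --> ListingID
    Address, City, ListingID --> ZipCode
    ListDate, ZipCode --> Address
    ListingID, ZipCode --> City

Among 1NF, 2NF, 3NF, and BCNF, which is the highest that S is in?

3NF

Candidate keys: {Address, City, ListDate}, {Address, City, ListingID}, {ListDate, ZipCode}, {ListingID, ZipCode}. Prime attributes: {Address, City, ListDate, ListingID, ZipCode}.
ListDate --> ListingID: {ListDate}⁺ = {ListDate, ListingID}, which is not all of the attributes, so the left side is not a superkey — BCNF is violated.
Since {ListingID} ⊆ prime attributes and every other non-superkey FD also has a prime right side, the schema is in 3NF.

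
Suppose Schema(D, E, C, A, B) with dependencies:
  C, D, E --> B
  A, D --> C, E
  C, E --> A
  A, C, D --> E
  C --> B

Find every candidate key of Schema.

{A, D}, {C, D, E}

No FD produces {D}, so it must be in every candidate key.
{A, D}⁺ = {A, B, C, D, E}, which is every attribute, so {A, D} is a candidate key.
{C, D, E}⁺ = {A, B, C, D, E}, which is every attribute, so {C, D, E} is a candidate key.
No proper subset of any of these is a key, and no other minimal superkey exists.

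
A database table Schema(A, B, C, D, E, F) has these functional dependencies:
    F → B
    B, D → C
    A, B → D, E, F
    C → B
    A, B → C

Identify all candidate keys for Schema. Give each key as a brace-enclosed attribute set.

{A} never appears on the right of any FD, so every key must include it.
{A, B} is a candidate key since {A, B}⁺ = {A, B, C, D, E, F} covers every attribute.
{A, C} is a candidate key since {A, C}⁺ = {A, B, C, D, E, F} covers every attribute.
{A, F} is a candidate key since {A, F}⁺ = {A, B, C, D, E, F} covers every attribute.
Any other superkey properly contains one of these, so there are no further candidate keys.

{A, B}, {A, C}, {A, F}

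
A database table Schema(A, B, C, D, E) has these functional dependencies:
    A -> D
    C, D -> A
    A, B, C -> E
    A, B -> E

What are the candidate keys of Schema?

{A, B, C}, {B, C, D}

Attributes never on any right-hand side: {B, C} — every candidate key must contain all of them.
{A, B, C}⁺ = {A, B, C, D, E}, which is every attribute, so {A, B, C} is a candidate key.
{B, C, D}⁺ = {A, B, C, D, E}, which is every attribute, so {B, C, D} is a candidate key.
Any other superkey properly contains one of these, so there are no further candidate keys.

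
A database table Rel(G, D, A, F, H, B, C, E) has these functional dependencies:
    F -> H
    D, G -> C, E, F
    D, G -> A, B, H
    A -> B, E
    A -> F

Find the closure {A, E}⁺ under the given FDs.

Start with {A, E}.
A -> B, E applies; add {B} → now {A, B, E}.
A -> F applies; add {F} → now {A, B, E, F}.
F -> H applies; add {H} → now {A, B, E, F, H}.
No further FD applies.

{A, B, E, F, H}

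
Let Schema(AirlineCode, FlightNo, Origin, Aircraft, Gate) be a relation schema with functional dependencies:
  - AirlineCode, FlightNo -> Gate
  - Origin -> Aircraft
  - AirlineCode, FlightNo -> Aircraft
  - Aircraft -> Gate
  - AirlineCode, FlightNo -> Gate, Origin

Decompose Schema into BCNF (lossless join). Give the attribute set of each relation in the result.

{Aircraft, Gate}; {Aircraft, Origin}; {AirlineCode, FlightNo, Origin}

Candidate key of the original relation: {AirlineCode, FlightNo}.
Within {Aircraft, AirlineCode, FlightNo, Gate, Origin}: {Origin}⁺ ∩ {Aircraft, AirlineCode, FlightNo, Gate, Origin} = {Aircraft, Gate, Origin}, not the whole set, so Origin -> Aircraft, Gate violates BCNF; decompose into {Aircraft, Gate, Origin} and {AirlineCode, FlightNo, Origin}.
Within {Aircraft, Gate, Origin}: {Aircraft}⁺ ∩ {Aircraft, Gate, Origin} = {Aircraft, Gate}, not the whole set, so Aircraft -> Gate violates BCNF; decompose into {Aircraft, Gate} and {Aircraft, Origin}.
{Aircraft, Gate} is in BCNF.
{Aircraft, Origin} is in BCNF.
{AirlineCode, FlightNo, Origin} is in BCNF.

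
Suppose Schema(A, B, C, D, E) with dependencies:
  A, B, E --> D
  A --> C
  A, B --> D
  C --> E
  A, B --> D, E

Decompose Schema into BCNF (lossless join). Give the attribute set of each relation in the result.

Candidate key of the original relation: {A, B}.
{A, B, C, D, E}: {A} determines {A, C, E} here but is not a superkey — split on A --> C, E, giving {A, C, E} and {A, B, D}.
{A, C, E}: {C} determines {C, E} here but is not a superkey — split on C --> E, giving {C, E} and {A, C}.
{C, E}: every determinant is a superkey — BCNF.
{A, C}: every determinant is a superkey — BCNF.
{A, B, D}: every determinant is a superkey — BCNF.

{A, B, D}; {A, C}; {C, E}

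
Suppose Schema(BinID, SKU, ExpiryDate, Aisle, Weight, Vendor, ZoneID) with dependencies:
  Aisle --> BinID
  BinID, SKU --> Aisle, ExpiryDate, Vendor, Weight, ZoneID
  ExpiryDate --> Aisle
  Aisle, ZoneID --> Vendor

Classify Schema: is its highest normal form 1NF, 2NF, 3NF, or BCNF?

2NF

Candidate keys: {Aisle, SKU}, {BinID, SKU}, {ExpiryDate, SKU}. Prime attributes: {Aisle, BinID, ExpiryDate, SKU}.
Aisle --> BinID: {Aisle}⁺ = {Aisle, BinID}, which is not all of the attributes, so the left side is not a superkey — BCNF is violated.
Aisle, ZoneID --> Vendor determines the non-prime attribute {Vendor} from a non-superkey — 3NF is violated.
No non-prime attribute depends on a proper subset of any candidate key, so 2NF holds.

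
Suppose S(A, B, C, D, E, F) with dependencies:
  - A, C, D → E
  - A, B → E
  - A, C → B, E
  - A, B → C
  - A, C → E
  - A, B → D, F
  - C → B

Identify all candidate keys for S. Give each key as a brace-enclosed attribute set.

{A, B}, {A, C}

Attributes never on any right-hand side: {A} — every candidate key must contain it.
{A, B}⁺ = {A, B, C, D, E, F}, which is every attribute, so {A, B} is a candidate key.
{A, C}⁺ = {A, B, C, D, E, F}, which is every attribute, so {A, C} is a candidate key.
These are minimal and exhaustive — every other superkey contains one of them.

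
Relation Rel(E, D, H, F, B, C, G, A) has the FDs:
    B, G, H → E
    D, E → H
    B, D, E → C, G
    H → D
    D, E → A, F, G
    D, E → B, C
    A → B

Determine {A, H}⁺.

Start with {A, H}.
H → D applies; add {D} → now {A, D, H}.
A → B applies; add {B} → now {A, B, D, H}.
No further FD applies.

{A, B, D, H}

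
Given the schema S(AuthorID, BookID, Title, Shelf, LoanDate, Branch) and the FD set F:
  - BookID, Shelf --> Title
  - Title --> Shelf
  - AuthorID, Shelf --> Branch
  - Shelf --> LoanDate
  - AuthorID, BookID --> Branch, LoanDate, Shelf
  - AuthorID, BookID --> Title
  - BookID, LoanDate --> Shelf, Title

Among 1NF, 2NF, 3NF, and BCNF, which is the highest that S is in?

2NF

Candidate key: {AuthorID, BookID}. Prime attributes: {AuthorID, BookID}.
BookID, Shelf --> Title: {BookID, Shelf}⁺ = {BookID, LoanDate, Shelf, Title}, which is not all of the attributes, so the left side is not a superkey — BCNF is violated.
BookID, Shelf --> Title has non-prime {Title} on the right and a non-superkey on the left, so 3NF fails.
Checking every proper subset of each key, none determines a non-prime attribute — 2NF is satisfied.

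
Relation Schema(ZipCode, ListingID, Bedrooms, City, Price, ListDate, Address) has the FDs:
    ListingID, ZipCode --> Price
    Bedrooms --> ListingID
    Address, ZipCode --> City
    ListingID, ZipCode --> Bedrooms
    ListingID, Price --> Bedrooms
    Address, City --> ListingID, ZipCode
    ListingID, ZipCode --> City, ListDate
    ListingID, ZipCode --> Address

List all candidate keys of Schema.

{Address, City}, {Address, ZipCode}, {Bedrooms, ZipCode}, {ListingID, ZipCode}

Closure of {Address, City} is {Address, Bedrooms, City, ListDate, ListingID, Price, ZipCode}, the whole schema; {Address, City} is a candidate key.
Closure of {Address, ZipCode} is {Address, Bedrooms, City, ListDate, ListingID, Price, ZipCode}, the whole schema; {Address, ZipCode} is a candidate key.
Closure of {Bedrooms, ZipCode} is {Address, Bedrooms, City, ListDate, ListingID, Price, ZipCode}, the whole schema; {Bedrooms, ZipCode} is a candidate key.
Closure of {ListingID, ZipCode} is {Address, Bedrooms, City, ListDate, ListingID, Price, ZipCode}, the whole schema; {ListingID, ZipCode} is a candidate key.
No proper subset of any of these is a key, and no other minimal superkey exists.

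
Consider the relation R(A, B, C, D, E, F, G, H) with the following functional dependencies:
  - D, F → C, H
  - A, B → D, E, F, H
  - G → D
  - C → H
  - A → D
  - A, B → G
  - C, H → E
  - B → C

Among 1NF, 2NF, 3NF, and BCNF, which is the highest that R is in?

1NF

Candidate key: {A, B}. Prime attributes: {A, B}.
D, F → C, H: {D, F}⁺ = {C, D, E, F, H}, which is not all of the attributes, so the left side is not a superkey — BCNF is violated.
D, F → C, H determines the non-prime attributes {C, H} from a non-superkey — 3NF is violated.
{A} is a proper subset of the key {A, B}, and {A}⁺ contains the non-prime attribute {D} — a partial dependency, so 2NF is violated.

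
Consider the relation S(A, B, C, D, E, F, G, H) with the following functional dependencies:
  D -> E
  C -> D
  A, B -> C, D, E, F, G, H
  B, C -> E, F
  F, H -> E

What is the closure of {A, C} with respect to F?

Start with {A, C}.
C -> D applies; add {D} → now {A, C, D}.
D -> E applies; add {E} → now {A, C, D, E}.
No further FD applies.

{A, C, D, E}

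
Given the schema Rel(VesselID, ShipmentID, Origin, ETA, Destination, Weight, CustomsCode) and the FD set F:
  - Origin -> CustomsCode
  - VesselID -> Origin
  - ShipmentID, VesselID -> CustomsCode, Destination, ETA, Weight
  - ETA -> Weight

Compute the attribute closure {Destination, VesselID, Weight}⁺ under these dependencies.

{CustomsCode, Destination, Origin, VesselID, Weight}

Start with {Destination, VesselID, Weight}.
VesselID -> Origin applies; add {Origin} → now {Destination, Origin, VesselID, Weight}.
Origin -> CustomsCode applies; add {CustomsCode} → now {CustomsCode, Destination, Origin, VesselID, Weight}.
No further FD applies.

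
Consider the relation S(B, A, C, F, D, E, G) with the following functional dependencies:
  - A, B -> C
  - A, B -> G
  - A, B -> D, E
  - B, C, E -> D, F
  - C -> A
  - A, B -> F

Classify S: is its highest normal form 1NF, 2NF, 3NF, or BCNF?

3NF

Candidate keys: {A, B}, {B, C}. Prime attributes: {A, B, C}.
C -> A: {C}⁺ = {A, C}, which is not all of the attributes, so the left side is not a superkey — BCNF is violated.
Its right-hand attributes {A} are all prime, as are those of every other non-superkey FD — the relation is in 3NF.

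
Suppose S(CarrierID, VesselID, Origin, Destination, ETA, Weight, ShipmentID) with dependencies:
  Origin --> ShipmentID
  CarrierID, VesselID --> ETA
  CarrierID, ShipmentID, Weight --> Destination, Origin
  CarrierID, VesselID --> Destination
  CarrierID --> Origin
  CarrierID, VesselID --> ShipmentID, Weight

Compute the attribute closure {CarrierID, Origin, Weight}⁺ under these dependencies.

Start with {CarrierID, Origin, Weight}.
Origin --> ShipmentID applies; add {ShipmentID} → now {CarrierID, Origin, ShipmentID, Weight}.
CarrierID, ShipmentID, Weight --> Destination, Origin applies; add {Destination} → now {CarrierID, Destination, Origin, ShipmentID, Weight}.
No further FD applies.

{CarrierID, Destination, Origin, ShipmentID, Weight}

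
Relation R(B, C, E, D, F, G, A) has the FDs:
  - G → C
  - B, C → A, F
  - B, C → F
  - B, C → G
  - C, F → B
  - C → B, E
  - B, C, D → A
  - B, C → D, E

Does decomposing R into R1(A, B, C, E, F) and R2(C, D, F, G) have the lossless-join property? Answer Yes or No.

R1 ∩ R2 = {C, F}; its closure under F is {A, B, C, D, E, F, G}.
Since R1 ⊆ {A, B, C, D, E, F, G}, the intersection is a superkey of R1; the decomposition is lossless.

Yes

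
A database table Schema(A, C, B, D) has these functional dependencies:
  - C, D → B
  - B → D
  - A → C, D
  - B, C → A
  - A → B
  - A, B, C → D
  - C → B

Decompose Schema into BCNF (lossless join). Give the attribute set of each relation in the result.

Candidate keys of the original relation: {A}, {C}.
Within {A, B, C, D}: {B}⁺ ∩ {A, B, C, D} = {B, D}, not the whole set, so B → D violates BCNF; decompose into {B, D} and {A, B, C}.
{B, D} is in BCNF.
{A, B, C} is in BCNF.

{A, B, C}; {B, D}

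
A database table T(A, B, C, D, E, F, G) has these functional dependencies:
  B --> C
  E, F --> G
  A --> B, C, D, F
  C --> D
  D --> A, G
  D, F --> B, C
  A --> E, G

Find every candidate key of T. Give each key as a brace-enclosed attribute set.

Closure of {A} is {A, B, C, D, E, F, G}, the whole schema; {A} is a candidate key.
Closure of {B} is {A, B, C, D, E, F, G}, the whole schema; {B} is a candidate key.
Closure of {C} is {A, B, C, D, E, F, G}, the whole schema; {C} is a candidate key.
Closure of {D} is {A, B, C, D, E, F, G}, the whole schema; {D} is a candidate key.
These are minimal and exhaustive — every other superkey contains one of them.

{A}, {B}, {C}, {D}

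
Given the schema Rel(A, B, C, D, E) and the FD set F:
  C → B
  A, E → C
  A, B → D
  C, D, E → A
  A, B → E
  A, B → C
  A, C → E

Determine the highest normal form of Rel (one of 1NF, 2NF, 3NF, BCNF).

3NF

Candidate keys: {A, B}, {A, C}, {A, E}, {C, D, E}. Prime attributes: {A, B, C, D, E}.
For C → B we have {C}⁺ = {B, C}; {C} is not a superkey, so BCNF fails.
Since {B} ⊆ prime attributes and every other non-superkey FD also has a prime right side, the schema is in 3NF.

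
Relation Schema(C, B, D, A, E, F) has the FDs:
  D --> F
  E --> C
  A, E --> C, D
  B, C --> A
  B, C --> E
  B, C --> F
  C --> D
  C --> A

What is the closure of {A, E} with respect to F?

Start with {A, E}.
E --> C applies; add {C} → now {A, C, E}.
A, E --> C, D applies; add {D} → now {A, C, D, E}.
D --> F applies; add {F} → now {A, C, D, E, F}.
No further FD applies.

{A, C, D, E, F}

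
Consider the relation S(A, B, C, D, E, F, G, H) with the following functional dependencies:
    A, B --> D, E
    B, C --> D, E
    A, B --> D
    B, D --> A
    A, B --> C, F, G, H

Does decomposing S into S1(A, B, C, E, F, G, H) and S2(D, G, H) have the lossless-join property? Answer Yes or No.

No

The shared attributes are {G, H} and {G, H}⁺ = {G, H}.
The closure covers neither S1 nor S2 entirely; the join is not lossless.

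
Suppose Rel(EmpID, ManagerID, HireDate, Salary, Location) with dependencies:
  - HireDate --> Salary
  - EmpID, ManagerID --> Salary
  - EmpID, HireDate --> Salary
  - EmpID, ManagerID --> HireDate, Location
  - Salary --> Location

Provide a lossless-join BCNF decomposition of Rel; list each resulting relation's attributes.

Candidate key of the original relation: {EmpID, ManagerID}.
Within {EmpID, HireDate, Location, ManagerID, Salary}: {HireDate}⁺ ∩ {EmpID, HireDate, Location, ManagerID, Salary} = {HireDate, Location, Salary}, not the whole set, so HireDate --> Location, Salary violates BCNF; decompose into {HireDate, Location, Salary} and {EmpID, HireDate, ManagerID}.
Within {HireDate, Location, Salary}: {Salary}⁺ ∩ {HireDate, Location, Salary} = {Location, Salary}, not the whole set, so Salary --> Location violates BCNF; decompose into {Location, Salary} and {HireDate, Salary}.
{Location, Salary} has no BCNF violation.
{HireDate, Salary} has no BCNF violation.
{EmpID, HireDate, ManagerID} has no BCNF violation.

{EmpID, HireDate, ManagerID}; {HireDate, Salary}; {Location, Salary}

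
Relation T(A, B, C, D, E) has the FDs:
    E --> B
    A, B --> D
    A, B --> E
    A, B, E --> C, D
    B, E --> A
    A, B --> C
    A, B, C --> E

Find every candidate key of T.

Closure of {E} is {A, B, C, D, E}, the whole schema; {E} is a candidate key.
Closure of {A, B} is {A, B, C, D, E}, the whole schema; {A, B} is a candidate key.
No proper subset of any of these is a key, and no other minimal superkey exists.

{A, B}, {E}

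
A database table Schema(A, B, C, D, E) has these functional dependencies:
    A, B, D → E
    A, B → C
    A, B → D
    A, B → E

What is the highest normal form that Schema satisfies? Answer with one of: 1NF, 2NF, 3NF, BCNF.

Candidate key: {A, B}. Prime attributes: {A, B}.
Every FD has a superkey on the left, so the relation is in BCNF.

BCNF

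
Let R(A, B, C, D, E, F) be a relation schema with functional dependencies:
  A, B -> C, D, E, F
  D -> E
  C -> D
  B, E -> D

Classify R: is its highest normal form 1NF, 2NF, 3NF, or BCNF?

Candidate key: {A, B}. Prime attributes: {A, B}.
For D -> E we have {D}⁺ = {D, E}; {D} is not a superkey, so BCNF fails.
D -> E has non-prime {E} on the right and a non-superkey on the left, so 3NF fails.
No proper subset of a key has a non-prime attribute in its closure, so there is no partial dependency; 2NF holds.

2NF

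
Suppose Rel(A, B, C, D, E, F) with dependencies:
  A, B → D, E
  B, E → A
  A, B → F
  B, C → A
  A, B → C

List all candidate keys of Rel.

{A, B}, {B, C}, {B, E}

No FD produces {B}, so it must be in every candidate key.
{A, B}⁺ = {A, B, C, D, E, F} — all of the relation — so {A, B} is a candidate key.
{B, C}⁺ = {A, B, C, D, E, F} — all of the relation — so {B, C} is a candidate key.
{B, E}⁺ = {A, B, C, D, E, F} — all of the relation — so {B, E} is a candidate key.
These are minimal and exhaustive — every other superkey contains one of them.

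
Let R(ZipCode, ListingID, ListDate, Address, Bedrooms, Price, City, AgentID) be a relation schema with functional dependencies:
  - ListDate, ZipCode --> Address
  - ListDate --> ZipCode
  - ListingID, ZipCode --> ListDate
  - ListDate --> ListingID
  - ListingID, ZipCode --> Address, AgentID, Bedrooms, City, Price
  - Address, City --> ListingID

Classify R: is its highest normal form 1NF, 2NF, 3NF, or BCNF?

3NF

Candidate keys: {Address, City, ZipCode}, {ListDate}, {ListingID, ZipCode}. Prime attributes: {Address, City, ListDate, ListingID, ZipCode}.
Address, City --> ListingID: {Address, City}⁺ = {Address, City, ListingID}, which is not all of the attributes, so the left side is not a superkey — BCNF is violated.
Since {ListingID} ⊆ prime attributes and every other non-superkey FD also has a prime right side, the schema is in 3NF.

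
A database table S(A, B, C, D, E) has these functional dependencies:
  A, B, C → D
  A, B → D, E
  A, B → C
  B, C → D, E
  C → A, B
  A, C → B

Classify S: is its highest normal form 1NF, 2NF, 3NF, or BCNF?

BCNF

Candidate keys: {A, B}, {C}. Prime attributes: {A, B, C}.
The left-hand side of every FD is a superkey, so BCNF is satisfied.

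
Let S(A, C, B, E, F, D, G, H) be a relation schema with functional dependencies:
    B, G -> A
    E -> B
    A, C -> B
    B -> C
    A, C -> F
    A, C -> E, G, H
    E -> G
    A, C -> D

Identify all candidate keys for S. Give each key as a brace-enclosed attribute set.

{E}⁺ = {A, B, C, D, E, F, G, H} — all of the relation — so {E} is a candidate key.
{A, B}⁺ = {A, B, C, D, E, F, G, H} — all of the relation — so {A, B} is a candidate key.
{A, C}⁺ = {A, B, C, D, E, F, G, H} — all of the relation — so {A, C} is a candidate key.
{B, G}⁺ = {A, B, C, D, E, F, G, H} — all of the relation — so {B, G} is a candidate key.
No proper subset of any of these is a key, and no other minimal superkey exists.

{A, B}, {A, C}, {B, G}, {E}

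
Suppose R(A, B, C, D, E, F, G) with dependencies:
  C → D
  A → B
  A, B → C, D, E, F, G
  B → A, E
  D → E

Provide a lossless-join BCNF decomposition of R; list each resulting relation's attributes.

Candidate keys of the original relation: {A}, {B}.
{A, B, C, D, E, F, G}: {C} determines {C, D, E} here but is not a superkey — split on C → D, E, giving {C, D, E} and {A, B, C, F, G}.
{C, D, E}: {D} determines {D, E} here but is not a superkey — split on D → E, giving {D, E} and {C, D}.
{D, E} has no BCNF violation.
{C, D} has no BCNF violation.
{A, B, C, F, G} has no BCNF violation.

{A, B, C, F, G}; {C, D}; {D, E}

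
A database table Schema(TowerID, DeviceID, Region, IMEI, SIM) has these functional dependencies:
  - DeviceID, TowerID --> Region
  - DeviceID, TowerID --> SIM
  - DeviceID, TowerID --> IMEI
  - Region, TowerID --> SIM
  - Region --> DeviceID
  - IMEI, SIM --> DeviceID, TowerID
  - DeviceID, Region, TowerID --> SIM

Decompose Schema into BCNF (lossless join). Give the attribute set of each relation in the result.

{DeviceID, Region}; {IMEI, Region, SIM, TowerID}

Candidate keys of the original relation: {DeviceID, TowerID}, {IMEI, SIM}, {Region, TowerID}.
{DeviceID, IMEI, Region, SIM, TowerID}: {Region} determines {DeviceID, Region} here but is not a superkey — split on Region --> DeviceID, giving {DeviceID, Region} and {IMEI, Region, SIM, TowerID}.
{DeviceID, Region} has no BCNF violation.
{IMEI, Region, SIM, TowerID} has no BCNF violation.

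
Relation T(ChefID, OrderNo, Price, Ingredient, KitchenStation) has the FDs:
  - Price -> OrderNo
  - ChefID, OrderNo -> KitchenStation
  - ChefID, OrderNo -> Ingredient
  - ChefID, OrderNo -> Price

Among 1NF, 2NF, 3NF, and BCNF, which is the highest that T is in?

3NF

Candidate keys: {ChefID, OrderNo}, {ChefID, Price}. Prime attributes: {ChefID, OrderNo, Price}.
Price -> OrderNo breaks BCNF: {Price}⁺ = {OrderNo, Price}, so {Price} is not a superkey.
But every attribute on its right side ({OrderNo}) is prime, and the same holds for every other non-superkey FD, so 3NF still holds.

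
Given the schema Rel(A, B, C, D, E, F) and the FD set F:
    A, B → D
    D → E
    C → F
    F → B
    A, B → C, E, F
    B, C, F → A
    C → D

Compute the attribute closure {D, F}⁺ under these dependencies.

{B, D, E, F}

Start with {D, F}.
D → E applies; add {E} → now {D, E, F}.
F → B applies; add {B} → now {B, D, E, F}.
No further FD applies.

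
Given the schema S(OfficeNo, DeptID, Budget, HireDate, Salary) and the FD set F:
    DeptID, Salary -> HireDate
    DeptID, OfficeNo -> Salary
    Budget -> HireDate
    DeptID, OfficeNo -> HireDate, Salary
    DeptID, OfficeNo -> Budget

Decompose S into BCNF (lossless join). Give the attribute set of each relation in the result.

Candidate key of the original relation: {DeptID, OfficeNo}.
{Budget, DeptID, HireDate, OfficeNo, Salary}: {DeptID, Salary} determines {DeptID, HireDate, Salary} here but is not a superkey — split on DeptID, Salary -> HireDate, giving {DeptID, HireDate, Salary} and {Budget, DeptID, OfficeNo, Salary}.
{DeptID, HireDate, Salary} has no BCNF violation.
{Budget, DeptID, OfficeNo, Salary} has no BCNF violation.

{Budget, DeptID, OfficeNo, Salary}; {DeptID, HireDate, Salary}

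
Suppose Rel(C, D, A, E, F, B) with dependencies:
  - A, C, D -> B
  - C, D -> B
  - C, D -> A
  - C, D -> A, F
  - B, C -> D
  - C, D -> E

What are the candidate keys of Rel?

No FD produces {C}, so it must be in every candidate key.
Closure of {B, C} is {A, B, C, D, E, F}, the whole schema; {B, C} is a candidate key.
Closure of {C, D} is {A, B, C, D, E, F}, the whole schema; {C, D} is a candidate key.
Any other superkey properly contains one of these, so there are no further candidate keys.

{B, C}, {C, D}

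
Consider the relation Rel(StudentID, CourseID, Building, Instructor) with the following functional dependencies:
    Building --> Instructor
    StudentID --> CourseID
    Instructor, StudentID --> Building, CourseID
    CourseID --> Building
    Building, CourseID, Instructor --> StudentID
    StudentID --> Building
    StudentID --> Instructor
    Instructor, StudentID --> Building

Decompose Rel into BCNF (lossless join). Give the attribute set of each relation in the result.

Candidate keys of the original relation: {CourseID}, {StudentID}.
{Building, CourseID, Instructor, StudentID}: {Building} determines {Building, Instructor} here but is not a superkey — split on Building --> Instructor, giving {Building, Instructor} and {Building, CourseID, StudentID}.
{Building, Instructor} is in BCNF.
{Building, CourseID, StudentID} is in BCNF.

{Building, CourseID, StudentID}; {Building, Instructor}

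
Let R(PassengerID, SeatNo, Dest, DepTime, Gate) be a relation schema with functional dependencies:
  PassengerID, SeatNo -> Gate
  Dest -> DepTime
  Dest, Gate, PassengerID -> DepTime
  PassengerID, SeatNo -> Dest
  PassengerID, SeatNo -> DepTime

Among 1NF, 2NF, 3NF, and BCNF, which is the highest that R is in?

Candidate key: {PassengerID, SeatNo}. Prime attributes: {PassengerID, SeatNo}.
Dest -> DepTime: {Dest}⁺ = {DepTime, Dest}, which is not all of the attributes, so the left side is not a superkey — BCNF is violated.
Dest -> DepTime has non-prime {DepTime} on the right and a non-superkey on the left, so 3NF fails.
No non-prime attribute depends on a proper subset of any candidate key, so 2NF holds.

2NF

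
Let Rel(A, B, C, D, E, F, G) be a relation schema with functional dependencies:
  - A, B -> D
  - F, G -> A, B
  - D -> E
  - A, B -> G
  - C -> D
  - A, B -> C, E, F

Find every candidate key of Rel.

{A, B}, {F, G}

Closure of {A, B} is {A, B, C, D, E, F, G}, the whole schema; {A, B} is a candidate key.
Closure of {F, G} is {A, B, C, D, E, F, G}, the whole schema; {F, G} is a candidate key.
Any other superkey properly contains one of these, so there are no further candidate keys.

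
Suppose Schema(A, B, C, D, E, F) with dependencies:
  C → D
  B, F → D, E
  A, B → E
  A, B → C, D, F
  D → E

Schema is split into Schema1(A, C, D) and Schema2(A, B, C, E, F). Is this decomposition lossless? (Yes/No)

Yes

Schema1 ∩ Schema2 = {A, C}; its closure under F is {A, C, D, E}.
This includes all of Schema1, so the common attributes are a superkey of Schema1 — the join is lossless.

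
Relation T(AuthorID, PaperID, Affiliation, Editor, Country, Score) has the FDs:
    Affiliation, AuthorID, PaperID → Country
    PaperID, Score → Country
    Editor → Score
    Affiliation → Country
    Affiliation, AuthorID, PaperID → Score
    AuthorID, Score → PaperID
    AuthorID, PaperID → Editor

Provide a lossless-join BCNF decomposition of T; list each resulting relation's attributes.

{Affiliation, AuthorID, PaperID}; {AuthorID, Editor, PaperID}; {Country, PaperID, Score}; {Editor, Score}

Candidate keys of the original relation: {Affiliation, AuthorID, Editor}, {Affiliation, AuthorID, PaperID}, {Affiliation, AuthorID, Score}.
Within {Affiliation, AuthorID, Country, Editor, PaperID, Score}: {PaperID, Score}⁺ ∩ {Affiliation, AuthorID, Country, Editor, PaperID, Score} = {Country, PaperID, Score}, not the whole set, so PaperID, Score → Country violates BCNF; decompose into {Country, PaperID, Score} and {Affiliation, AuthorID, Editor, PaperID, Score}.
{Country, PaperID, Score} has no BCNF violation.
Within {Affiliation, AuthorID, Editor, PaperID, Score}: {Editor}⁺ ∩ {Affiliation, AuthorID, Editor, PaperID, Score} = {Editor, Score}, not the whole set, so Editor → Score violates BCNF; decompose into {Editor, Score} and {Affiliation, AuthorID, Editor, PaperID}.
{Editor, Score} has no BCNF violation.
Within {Affiliation, AuthorID, Editor, PaperID}: {AuthorID, PaperID}⁺ ∩ {Affiliation, AuthorID, Editor, PaperID} = {AuthorID, Editor, PaperID}, not the whole set, so AuthorID, PaperID → Editor violates BCNF; decompose into {AuthorID, Editor, PaperID} and {Affiliation, AuthorID, PaperID}.
{AuthorID, Editor, PaperID} has no BCNF violation.
{Affiliation, AuthorID, PaperID} has no BCNF violation.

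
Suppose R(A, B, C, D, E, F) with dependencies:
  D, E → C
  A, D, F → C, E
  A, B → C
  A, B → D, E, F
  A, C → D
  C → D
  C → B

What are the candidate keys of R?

{A} never appears on the right of any FD, so every key must include it.
{A, B}⁺ = {A, B, C, D, E, F}, which is every attribute, so {A, B} is a candidate key.
{A, C}⁺ = {A, B, C, D, E, F}, which is every attribute, so {A, C} is a candidate key.
{A, D, E}⁺ = {A, B, C, D, E, F}, which is every attribute, so {A, D, E} is a candidate key.
{A, D, F}⁺ = {A, B, C, D, E, F}, which is every attribute, so {A, D, F} is a candidate key.
These are minimal and exhaustive — every other superkey contains one of them.

{A, B}, {A, C}, {A, D, E}, {A, D, F}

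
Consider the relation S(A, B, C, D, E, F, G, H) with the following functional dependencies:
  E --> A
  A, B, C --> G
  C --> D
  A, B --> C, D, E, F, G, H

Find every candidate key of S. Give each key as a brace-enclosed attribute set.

{A, B}, {B, E}

{B} never appears on the right of any FD, so every key must include it.
{A, B}⁺ = {A, B, C, D, E, F, G, H} — all of the relation — so {A, B} is a candidate key.
{B, E}⁺ = {A, B, C, D, E, F, G, H} — all of the relation — so {B, E} is a candidate key.
No proper subset of any of these is a key, and no other minimal superkey exists.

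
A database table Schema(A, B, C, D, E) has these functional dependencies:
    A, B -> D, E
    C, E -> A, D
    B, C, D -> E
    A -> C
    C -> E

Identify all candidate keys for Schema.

{B} never appears on the right of any FD, so every key must include it.
Closure of {A, B} is {A, B, C, D, E}, the whole schema; {A, B} is a candidate key.
Closure of {B, C} is {A, B, C, D, E}, the whole schema; {B, C} is a candidate key.
These are minimal and exhaustive — every other superkey contains one of them.

{A, B}, {B, C}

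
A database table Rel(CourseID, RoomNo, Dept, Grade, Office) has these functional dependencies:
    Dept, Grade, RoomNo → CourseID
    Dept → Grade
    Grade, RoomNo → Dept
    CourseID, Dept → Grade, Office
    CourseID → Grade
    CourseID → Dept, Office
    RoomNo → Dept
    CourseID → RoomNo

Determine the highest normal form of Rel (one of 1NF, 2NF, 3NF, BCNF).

2NF

Candidate keys: {CourseID}, {RoomNo}. Prime attributes: {CourseID, RoomNo}.
For Dept → Grade we have {Dept}⁺ = {Dept, Grade}; {Dept} is not a superkey, so BCNF fails.
Dept → Grade determines the non-prime attribute {Grade} from a non-superkey — 3NF is violated.
All keys have size 1, which rules out partial dependencies — 2NF is satisfied.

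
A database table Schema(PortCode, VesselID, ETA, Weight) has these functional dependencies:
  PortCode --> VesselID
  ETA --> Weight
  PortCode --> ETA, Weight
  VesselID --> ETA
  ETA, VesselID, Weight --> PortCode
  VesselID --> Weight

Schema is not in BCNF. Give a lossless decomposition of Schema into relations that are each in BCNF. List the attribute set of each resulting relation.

Candidate keys of the original relation: {PortCode}, {VesselID}.
In {ETA, PortCode, VesselID, Weight}, {ETA} is not a superkey ({ETA}⁺ restricted to this set is {ETA, Weight}), so split on ETA --> Weight into {ETA, Weight} and {ETA, PortCode, VesselID}.
{ETA, Weight} has no BCNF violation.
{ETA, PortCode, VesselID} has no BCNF violation.

{ETA, PortCode, VesselID}; {ETA, Weight}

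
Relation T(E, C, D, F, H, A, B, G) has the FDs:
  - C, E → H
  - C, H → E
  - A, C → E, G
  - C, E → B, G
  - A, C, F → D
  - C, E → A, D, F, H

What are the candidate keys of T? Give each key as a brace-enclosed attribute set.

{A, C}, {C, E}, {C, H}

Attributes never on any right-hand side: {C} — every candidate key must contain it.
{A, C}⁺ = {A, B, C, D, E, F, G, H} — all of the relation — so {A, C} is a candidate key.
{C, E}⁺ = {A, B, C, D, E, F, G, H} — all of the relation — so {C, E} is a candidate key.
{C, H}⁺ = {A, B, C, D, E, F, G, H} — all of the relation — so {C, H} is a candidate key.
These are minimal and exhaustive — every other superkey contains one of them.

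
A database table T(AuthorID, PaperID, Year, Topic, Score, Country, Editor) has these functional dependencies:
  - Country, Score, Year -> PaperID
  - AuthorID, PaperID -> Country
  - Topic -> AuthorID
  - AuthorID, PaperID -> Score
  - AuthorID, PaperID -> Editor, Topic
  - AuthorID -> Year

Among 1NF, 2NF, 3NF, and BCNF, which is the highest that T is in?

Candidate keys: {AuthorID, Country, Score}, {AuthorID, PaperID}, {Country, Score, Topic}, {PaperID, Topic}. Prime attributes: {AuthorID, Country, PaperID, Score, Topic}.
For Country, Score, Year -> PaperID we have {Country, Score, Year}⁺ = {Country, PaperID, Score, Year}; {Country, Score, Year} is not a superkey, so BCNF fails.
Because {Year} is non-prime and the left side of AuthorID -> Year is not a superkey, the relation is not in 3NF.
{AuthorID} is a proper subset of the key {AuthorID, PaperID}, and {AuthorID}⁺ contains the non-prime attribute {Year} — a partial dependency, so 2NF is violated.

1NF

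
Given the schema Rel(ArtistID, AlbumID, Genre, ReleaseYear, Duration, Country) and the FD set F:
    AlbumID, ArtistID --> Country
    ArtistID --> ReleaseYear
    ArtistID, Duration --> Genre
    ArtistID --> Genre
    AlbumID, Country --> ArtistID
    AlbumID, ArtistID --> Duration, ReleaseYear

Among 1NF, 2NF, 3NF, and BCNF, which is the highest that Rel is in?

Candidate keys: {AlbumID, ArtistID}, {AlbumID, Country}. Prime attributes: {AlbumID, ArtistID, Country}.
ArtistID --> ReleaseYear breaks BCNF: {ArtistID}⁺ = {ArtistID, Genre, ReleaseYear}, so {ArtistID} is not a superkey.
ArtistID --> ReleaseYear has non-prime {ReleaseYear} on the right and a non-superkey on the left, so 3NF fails.
{ArtistID} is a proper subset of the key {AlbumID, ArtistID}, and {ArtistID}⁺ contains the non-prime attributes {Genre, ReleaseYear} — a partial dependency, so 2NF is violated.

1NF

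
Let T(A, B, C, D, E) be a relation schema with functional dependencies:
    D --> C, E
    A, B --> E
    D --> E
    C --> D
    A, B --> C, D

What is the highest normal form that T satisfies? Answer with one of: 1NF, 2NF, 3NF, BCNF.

Candidate key: {A, B}. Prime attributes: {A, B}.
D --> C, E: {D}⁺ = {C, D, E}, which is not all of the attributes, so the left side is not a superkey — BCNF is violated.
Because {C, E} are non-prime and the left side of D --> C, E is not a superkey, the relation is not in 3NF.
No non-prime attribute depends on a proper subset of any candidate key, so 2NF holds.

2NF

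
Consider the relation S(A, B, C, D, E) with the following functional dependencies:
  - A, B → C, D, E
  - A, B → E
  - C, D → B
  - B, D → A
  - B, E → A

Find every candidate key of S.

{A, B}⁺ = {A, B, C, D, E} — all of the relation — so {A, B} is a candidate key.
{B, D}⁺ = {A, B, C, D, E} — all of the relation — so {B, D} is a candidate key.
{B, E}⁺ = {A, B, C, D, E} — all of the relation — so {B, E} is a candidate key.
{C, D}⁺ = {A, B, C, D, E} — all of the relation — so {C, D} is a candidate key.
These are minimal and exhaustive — every other superkey contains one of them.

{A, B}, {B, D}, {B, E}, {C, D}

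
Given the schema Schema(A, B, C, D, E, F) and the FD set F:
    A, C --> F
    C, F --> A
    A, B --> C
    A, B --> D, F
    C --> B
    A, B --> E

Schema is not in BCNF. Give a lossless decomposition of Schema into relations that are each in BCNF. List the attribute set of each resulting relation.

{A, C, D, E, F}; {B, C}

Candidate keys of the original relation: {A, B}, {A, C}, {C, F}.
Within {A, B, C, D, E, F}: {C}⁺ ∩ {A, B, C, D, E, F} = {B, C}, not the whole set, so C --> B violates BCNF; decompose into {B, C} and {A, C, D, E, F}.
{B, C}: every determinant is a superkey — BCNF.
{A, C, D, E, F}: every determinant is a superkey — BCNF.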